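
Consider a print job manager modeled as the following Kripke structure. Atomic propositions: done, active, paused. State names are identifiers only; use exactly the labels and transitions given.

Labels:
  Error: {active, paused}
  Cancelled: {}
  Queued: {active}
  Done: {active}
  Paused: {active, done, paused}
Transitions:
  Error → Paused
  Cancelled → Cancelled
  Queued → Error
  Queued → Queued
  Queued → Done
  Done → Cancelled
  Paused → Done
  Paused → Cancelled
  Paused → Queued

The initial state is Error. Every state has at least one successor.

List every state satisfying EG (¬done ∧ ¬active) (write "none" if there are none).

{Cancelled}

States satisfying ¬done ∧ ¬active: {Cancelled}.
States satisfying EG (¬done ∧ ¬active): {Cancelled}.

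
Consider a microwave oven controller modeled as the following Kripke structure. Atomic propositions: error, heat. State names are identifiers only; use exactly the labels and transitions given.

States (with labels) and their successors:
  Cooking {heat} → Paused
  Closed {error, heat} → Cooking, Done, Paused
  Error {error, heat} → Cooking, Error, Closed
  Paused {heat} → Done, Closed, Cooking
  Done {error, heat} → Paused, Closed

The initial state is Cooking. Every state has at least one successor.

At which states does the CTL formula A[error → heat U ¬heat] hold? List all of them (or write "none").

none

States satisfying error → heat: {Cooking, Closed, Error, Paused, Done}.
States satisfying ¬heat: ∅.
States satisfying A[error → heat U ¬heat]: ∅.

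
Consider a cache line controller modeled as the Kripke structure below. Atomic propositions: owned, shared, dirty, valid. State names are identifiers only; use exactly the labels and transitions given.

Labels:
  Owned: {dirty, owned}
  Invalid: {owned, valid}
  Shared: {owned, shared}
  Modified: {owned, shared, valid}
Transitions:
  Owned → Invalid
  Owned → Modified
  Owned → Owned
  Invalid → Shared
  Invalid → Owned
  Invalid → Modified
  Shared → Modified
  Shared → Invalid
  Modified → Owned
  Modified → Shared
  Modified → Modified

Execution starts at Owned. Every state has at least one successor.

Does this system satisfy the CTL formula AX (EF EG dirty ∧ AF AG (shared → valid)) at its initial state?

Does not hold

States satisfying EF EG dirty ∧ AF AG (shared → valid): ∅.
States satisfying AX (EF EG dirty ∧ AF AG (shared → valid)): ∅.
Owned ∉ Sat(AX (EF EG dirty ∧ AF AG (shared → valid))).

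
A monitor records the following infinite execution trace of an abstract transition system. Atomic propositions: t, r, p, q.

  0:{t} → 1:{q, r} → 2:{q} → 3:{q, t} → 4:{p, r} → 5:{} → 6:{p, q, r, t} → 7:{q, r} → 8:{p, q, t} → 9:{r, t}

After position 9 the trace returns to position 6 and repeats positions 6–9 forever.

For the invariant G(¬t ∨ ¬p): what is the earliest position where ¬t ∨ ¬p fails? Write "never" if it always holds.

6

Check ¬t ∨ ¬p at each position in order: 0 ✓, 1 ✓, 2 ✓, 3 ✓, 4 ✓, 5 ✓.
At position 6 the labels are {p, q, r, t}, so ¬t ∨ ¬p is false there. This is the first violation.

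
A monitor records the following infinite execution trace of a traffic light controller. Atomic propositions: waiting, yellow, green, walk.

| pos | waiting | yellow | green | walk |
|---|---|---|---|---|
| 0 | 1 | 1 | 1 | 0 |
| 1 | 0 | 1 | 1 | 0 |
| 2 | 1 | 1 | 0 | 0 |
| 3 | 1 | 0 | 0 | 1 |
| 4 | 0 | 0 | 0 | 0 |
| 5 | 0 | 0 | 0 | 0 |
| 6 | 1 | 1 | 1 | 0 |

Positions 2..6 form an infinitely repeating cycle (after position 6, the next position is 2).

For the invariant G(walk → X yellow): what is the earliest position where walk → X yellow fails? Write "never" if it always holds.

3

Check walk → X yellow at each position in order: 0 ✓, 1 ✓, 2 ✓.
At position 3 the labels are {waiting, walk} and the next position 4 has {}, so walk → X yellow is false there. This is the first violation.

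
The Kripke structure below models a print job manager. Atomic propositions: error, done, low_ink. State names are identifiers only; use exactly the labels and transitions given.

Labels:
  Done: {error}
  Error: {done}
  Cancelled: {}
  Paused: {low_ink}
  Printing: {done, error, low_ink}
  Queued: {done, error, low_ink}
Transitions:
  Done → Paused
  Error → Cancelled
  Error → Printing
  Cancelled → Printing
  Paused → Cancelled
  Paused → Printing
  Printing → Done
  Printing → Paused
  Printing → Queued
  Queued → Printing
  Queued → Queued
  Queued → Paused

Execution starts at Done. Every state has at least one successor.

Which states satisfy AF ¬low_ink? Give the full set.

{Done, Error, Cancelled}

States satisfying ¬low_ink: {Done, Error, Cancelled}.
States satisfying AF ¬low_ink: {Done, Error, Cancelled}.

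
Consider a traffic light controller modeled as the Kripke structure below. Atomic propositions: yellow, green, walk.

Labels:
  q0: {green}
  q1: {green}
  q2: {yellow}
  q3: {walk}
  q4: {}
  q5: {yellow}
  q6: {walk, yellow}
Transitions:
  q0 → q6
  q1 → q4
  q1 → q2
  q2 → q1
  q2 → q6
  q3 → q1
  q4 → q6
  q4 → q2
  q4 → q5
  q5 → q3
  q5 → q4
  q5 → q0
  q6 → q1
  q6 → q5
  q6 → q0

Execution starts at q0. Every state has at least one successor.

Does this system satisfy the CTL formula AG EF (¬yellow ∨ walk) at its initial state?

Yes

States satisfying EF (¬yellow ∨ walk): {q0, q1, q2, q3, q4, q5, q6}.
States satisfying AG EF (¬yellow ∨ walk): {q0, q1, q2, q3, q4, q5, q6}.
Every state reachable from q0 satisfies EF (¬yellow ∨ walk).
q0 ∈ Sat(AG EF (¬yellow ∨ walk)).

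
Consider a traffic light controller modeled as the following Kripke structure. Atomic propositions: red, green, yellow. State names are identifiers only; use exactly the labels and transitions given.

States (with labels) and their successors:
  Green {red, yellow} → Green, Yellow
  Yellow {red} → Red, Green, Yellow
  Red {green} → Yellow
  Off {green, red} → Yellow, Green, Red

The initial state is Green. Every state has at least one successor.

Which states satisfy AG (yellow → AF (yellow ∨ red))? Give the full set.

{Green, Yellow, Red, Off}

States satisfying yellow → AF (yellow ∨ red): {Green, Yellow, Red, Off}.
States satisfying AG (yellow → AF (yellow ∨ red)): {Green, Yellow, Red, Off}.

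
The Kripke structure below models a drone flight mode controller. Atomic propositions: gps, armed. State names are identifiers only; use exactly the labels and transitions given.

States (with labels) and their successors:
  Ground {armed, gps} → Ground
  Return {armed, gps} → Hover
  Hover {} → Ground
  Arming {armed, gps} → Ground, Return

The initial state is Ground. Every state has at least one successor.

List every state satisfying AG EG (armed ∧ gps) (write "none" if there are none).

{Ground}

States satisfying EG (armed ∧ gps): {Ground, Arming}.
States satisfying AG EG (armed ∧ gps): {Ground}.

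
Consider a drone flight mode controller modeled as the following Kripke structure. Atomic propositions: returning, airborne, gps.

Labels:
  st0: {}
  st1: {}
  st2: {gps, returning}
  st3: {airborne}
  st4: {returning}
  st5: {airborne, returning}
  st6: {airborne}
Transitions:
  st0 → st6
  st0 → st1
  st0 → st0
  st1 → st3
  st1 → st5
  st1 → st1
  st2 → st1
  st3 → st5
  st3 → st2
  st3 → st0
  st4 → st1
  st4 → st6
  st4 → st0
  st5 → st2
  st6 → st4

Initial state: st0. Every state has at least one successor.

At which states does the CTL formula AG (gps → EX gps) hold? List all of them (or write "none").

States satisfying gps → EX gps: {st0, st1, st3, st4, st5, st6}.
States satisfying AG (gps → EX gps): ∅.

none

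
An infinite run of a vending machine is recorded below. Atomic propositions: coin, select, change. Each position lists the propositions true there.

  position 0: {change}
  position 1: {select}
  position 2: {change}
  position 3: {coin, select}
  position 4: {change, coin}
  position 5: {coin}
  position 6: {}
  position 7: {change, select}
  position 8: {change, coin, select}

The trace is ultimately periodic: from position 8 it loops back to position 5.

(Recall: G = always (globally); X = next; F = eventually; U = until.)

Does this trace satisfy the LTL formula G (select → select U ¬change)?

Satisfied

select → select U ¬change holds at every position 0..8, and those are all positions ever visited, so G (select → select U ¬change) holds.
Positions where select holds: 1, 3, 7, 8.
Check select U ¬change at each: 1→ok, 3→ok, 7→ok, 8→ok.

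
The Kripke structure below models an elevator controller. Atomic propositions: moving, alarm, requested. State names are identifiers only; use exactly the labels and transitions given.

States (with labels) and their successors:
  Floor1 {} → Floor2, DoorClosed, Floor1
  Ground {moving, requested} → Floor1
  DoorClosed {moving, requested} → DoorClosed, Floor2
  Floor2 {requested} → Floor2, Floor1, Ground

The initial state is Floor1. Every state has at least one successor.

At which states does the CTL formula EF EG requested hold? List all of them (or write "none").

{Floor1, Ground, DoorClosed, Floor2}

States satisfying EG requested: {DoorClosed, Floor2}.
States satisfying EF EG requested: {Floor1, Ground, DoorClosed, Floor2}.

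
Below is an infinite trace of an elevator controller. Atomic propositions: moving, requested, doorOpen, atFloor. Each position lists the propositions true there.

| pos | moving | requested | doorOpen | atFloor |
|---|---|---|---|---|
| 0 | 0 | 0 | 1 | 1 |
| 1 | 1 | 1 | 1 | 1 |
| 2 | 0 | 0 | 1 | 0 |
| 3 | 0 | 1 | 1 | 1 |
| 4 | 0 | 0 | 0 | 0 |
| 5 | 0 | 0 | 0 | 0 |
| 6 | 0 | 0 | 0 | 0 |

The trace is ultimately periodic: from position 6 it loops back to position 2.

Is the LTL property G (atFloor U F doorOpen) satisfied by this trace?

Yes

atFloor U F doorOpen holds at every position 0..6, and those are all positions ever visited, so G (atFloor U F doorOpen) holds.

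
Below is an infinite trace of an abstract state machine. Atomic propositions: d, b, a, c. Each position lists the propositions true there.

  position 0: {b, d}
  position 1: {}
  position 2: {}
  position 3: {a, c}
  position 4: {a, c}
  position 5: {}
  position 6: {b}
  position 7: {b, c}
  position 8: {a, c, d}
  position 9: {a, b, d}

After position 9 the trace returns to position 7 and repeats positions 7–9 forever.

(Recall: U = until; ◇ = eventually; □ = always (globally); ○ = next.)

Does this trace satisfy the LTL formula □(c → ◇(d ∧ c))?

c → ◇(d ∧ c) holds at every position 0..9, and those are all positions ever visited, so □(c → ◇(d ∧ c)) holds.
Positions where c holds: 3, 4, 7, 8.
Check ◇(d ∧ c) at each: 3→ok, 4→ok, 7→ok, 8→ok.

Satisfied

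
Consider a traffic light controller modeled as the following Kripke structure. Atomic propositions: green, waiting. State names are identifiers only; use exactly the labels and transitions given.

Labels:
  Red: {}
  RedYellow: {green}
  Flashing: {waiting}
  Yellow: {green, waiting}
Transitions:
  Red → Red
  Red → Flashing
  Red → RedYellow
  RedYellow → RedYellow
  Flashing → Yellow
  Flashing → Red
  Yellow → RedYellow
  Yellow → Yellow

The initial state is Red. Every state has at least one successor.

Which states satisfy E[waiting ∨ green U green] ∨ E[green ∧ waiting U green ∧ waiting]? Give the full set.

States satisfying waiting ∨ green: {RedYellow, Flashing, Yellow}.
States satisfying green: {RedYellow, Yellow}.
States satisfying E[waiting ∨ green U green]: {RedYellow, Flashing, Yellow}.
States satisfying green ∧ waiting: {Yellow}.
States satisfying E[green ∧ waiting U green ∧ waiting]: {Yellow}.
States satisfying E[waiting ∨ green U green] ∨ E[green ∧ waiting U green ∧ waiting]: {RedYellow, Flashing, Yellow}.

{RedYellow, Flashing, Yellow}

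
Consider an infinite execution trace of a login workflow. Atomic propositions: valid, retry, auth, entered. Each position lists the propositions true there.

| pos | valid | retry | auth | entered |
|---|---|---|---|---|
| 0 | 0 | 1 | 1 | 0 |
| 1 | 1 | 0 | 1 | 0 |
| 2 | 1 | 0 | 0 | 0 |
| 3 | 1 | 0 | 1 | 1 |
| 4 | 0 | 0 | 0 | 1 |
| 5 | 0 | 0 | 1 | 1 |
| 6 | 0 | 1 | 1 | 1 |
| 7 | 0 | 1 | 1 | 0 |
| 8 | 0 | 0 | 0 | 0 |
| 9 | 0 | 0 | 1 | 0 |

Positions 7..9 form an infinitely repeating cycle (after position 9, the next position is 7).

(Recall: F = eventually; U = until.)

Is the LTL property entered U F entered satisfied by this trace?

Yes

Walking from position 0: F entered first holds at position 0, and entered holds at every earlier position along the way, so entered U F entered holds.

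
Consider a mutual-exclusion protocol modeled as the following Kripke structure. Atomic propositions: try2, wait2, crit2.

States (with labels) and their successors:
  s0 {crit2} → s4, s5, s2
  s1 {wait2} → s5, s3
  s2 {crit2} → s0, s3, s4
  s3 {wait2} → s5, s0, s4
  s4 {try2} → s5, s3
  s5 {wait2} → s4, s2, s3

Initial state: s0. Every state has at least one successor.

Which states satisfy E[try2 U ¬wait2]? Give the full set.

States satisfying try2: {s4}.
States satisfying ¬wait2: {s0, s2, s4}.
States satisfying E[try2 U ¬wait2]: {s0, s2, s4}.

{s0, s2, s4}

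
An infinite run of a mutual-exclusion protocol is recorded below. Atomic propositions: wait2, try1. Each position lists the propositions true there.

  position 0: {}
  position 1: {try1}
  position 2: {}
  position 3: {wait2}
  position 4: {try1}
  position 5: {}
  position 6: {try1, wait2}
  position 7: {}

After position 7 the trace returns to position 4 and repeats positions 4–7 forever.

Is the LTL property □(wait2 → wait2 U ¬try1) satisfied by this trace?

wait2 → wait2 U ¬try1 holds at every position 0..7, and those are all positions ever visited, so □(wait2 → wait2 U ¬try1) holds.
Positions where wait2 holds: 3, 6.
Check wait2 U ¬try1 at each: 3→ok, 6→ok.

Holds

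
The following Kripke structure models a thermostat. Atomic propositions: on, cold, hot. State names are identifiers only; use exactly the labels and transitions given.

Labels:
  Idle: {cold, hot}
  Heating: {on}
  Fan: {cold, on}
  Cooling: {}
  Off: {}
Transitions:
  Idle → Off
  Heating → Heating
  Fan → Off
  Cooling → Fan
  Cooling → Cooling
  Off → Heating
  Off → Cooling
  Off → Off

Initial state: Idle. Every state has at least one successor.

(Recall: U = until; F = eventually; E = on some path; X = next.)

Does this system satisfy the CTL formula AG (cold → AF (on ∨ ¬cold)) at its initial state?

States satisfying cold → AF (on ∨ ¬cold): {Idle, Heating, Fan, Cooling, Off}.
States satisfying AG (cold → AF (on ∨ ¬cold)): {Idle, Heating, Fan, Cooling, Off}.
Every state reachable from Idle satisfies cold → AF (on ∨ ¬cold).
Idle ∈ Sat(AG (cold → AF (on ∨ ¬cold))).

Yes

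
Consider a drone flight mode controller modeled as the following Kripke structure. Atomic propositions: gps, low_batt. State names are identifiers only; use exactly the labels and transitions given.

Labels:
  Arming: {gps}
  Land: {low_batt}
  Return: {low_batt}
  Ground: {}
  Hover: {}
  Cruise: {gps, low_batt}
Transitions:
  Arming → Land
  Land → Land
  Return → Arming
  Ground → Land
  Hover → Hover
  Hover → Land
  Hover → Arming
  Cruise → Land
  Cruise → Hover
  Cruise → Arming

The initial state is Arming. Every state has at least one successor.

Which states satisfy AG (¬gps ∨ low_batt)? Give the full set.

{Land, Ground}

States satisfying ¬gps ∨ low_batt: {Land, Return, Ground, Hover, Cruise}.
States satisfying AG (¬gps ∨ low_batt): {Land, Ground}.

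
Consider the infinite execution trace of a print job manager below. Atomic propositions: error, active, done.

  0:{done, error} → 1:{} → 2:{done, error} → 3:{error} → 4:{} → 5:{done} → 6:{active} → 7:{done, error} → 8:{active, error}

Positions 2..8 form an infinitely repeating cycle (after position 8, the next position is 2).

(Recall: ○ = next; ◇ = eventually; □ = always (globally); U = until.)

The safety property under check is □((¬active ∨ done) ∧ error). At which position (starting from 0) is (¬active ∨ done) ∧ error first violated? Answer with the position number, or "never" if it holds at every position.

1

Check (¬active ∨ done) ∧ error at each position in order: 0 ✓.
At position 1 the labels are {}, so (¬active ∨ done) ∧ error is false there. This is the first violation.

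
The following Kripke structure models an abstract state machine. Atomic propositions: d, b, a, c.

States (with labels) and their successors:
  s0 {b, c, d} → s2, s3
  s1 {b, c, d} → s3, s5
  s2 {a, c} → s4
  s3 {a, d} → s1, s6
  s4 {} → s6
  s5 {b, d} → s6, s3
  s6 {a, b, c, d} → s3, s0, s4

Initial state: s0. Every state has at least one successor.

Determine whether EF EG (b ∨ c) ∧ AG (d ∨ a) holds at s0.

Does not hold

States satisfying EG (b ∨ c): ∅.
States satisfying EF EG (b ∨ c): ∅.
States satisfying d ∨ a: {s0, s1, s2, s3, s5, s6}.
States satisfying AG (d ∨ a): ∅.
States satisfying EF EG (b ∨ c) ∧ AG (d ∨ a): ∅.
s0 ∉ Sat(EF EG (b ∨ c) ∧ AG (d ∨ a)).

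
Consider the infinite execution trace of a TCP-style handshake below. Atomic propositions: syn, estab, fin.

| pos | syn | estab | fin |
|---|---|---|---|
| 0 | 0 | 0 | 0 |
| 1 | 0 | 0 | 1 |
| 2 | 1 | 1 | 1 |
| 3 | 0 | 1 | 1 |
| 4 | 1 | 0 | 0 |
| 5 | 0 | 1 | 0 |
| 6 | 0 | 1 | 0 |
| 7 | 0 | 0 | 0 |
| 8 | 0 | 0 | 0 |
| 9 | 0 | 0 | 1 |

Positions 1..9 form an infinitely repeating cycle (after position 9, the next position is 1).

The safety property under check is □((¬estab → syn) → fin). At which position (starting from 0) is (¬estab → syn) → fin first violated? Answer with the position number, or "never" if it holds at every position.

4

Check (¬estab → syn) → fin at each position in order: 0 ✓, 1 ✓, 2 ✓, 3 ✓.
At position 4 the labels are {syn}, so (¬estab → syn) → fin is false there. This is the first violation.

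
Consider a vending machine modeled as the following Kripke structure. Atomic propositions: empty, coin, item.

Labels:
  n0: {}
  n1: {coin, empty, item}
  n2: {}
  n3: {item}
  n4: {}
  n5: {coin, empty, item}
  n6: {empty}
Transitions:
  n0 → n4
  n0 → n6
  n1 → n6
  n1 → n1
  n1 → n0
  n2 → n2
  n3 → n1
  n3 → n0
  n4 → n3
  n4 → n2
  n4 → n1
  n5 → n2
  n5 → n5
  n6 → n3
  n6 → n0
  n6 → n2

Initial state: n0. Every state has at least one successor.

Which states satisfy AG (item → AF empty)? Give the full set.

{n2, n5}

States satisfying item → AF empty: {n0, n1, n2, n4, n5, n6}.
States satisfying AG (item → AF empty): {n2, n5}.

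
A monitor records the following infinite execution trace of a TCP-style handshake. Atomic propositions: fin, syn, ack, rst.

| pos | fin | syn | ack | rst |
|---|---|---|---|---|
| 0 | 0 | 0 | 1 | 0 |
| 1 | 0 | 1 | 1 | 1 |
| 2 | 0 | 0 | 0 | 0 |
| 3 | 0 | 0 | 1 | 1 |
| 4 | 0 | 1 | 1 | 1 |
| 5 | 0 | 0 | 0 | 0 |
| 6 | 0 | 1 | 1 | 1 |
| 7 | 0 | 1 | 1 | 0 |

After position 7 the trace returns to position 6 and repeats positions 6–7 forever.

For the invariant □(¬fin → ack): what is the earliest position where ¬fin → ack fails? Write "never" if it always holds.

2

Check ¬fin → ack at each position in order: 0 ✓, 1 ✓.
At position 2 the labels are {}, so ¬fin → ack is false there. This is the first violation.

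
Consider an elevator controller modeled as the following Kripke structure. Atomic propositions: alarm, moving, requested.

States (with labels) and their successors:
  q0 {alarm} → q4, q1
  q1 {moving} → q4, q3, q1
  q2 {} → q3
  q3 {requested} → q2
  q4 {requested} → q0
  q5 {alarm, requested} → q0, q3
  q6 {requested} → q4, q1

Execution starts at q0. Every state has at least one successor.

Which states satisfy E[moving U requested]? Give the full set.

{q1, q3, q4, q5, q6}

States satisfying moving: {q1}.
States satisfying requested: {q3, q4, q5, q6}.
States satisfying E[moving U requested]: {q1, q3, q4, q5, q6}.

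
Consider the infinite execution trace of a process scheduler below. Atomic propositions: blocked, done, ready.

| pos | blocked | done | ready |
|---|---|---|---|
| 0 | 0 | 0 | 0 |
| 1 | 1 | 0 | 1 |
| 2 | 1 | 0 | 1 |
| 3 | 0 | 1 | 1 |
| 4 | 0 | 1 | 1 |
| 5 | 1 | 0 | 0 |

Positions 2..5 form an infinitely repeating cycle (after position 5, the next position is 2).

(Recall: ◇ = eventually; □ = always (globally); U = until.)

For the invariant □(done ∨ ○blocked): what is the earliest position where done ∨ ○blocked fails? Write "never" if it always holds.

Check done ∨ ○blocked at each position in order: 0 ✓, 1 ✓.
At position 2 the labels are {blocked, ready} and the next position 3 has {done, ready}, so done ∨ ○blocked is false there. This is the first violation.

2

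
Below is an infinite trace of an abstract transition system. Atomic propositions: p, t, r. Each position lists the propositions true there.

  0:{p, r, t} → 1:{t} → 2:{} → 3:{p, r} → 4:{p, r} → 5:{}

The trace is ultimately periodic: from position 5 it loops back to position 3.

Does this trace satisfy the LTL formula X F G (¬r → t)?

No

The position after 0 is 1; F G (¬r → t) is false there.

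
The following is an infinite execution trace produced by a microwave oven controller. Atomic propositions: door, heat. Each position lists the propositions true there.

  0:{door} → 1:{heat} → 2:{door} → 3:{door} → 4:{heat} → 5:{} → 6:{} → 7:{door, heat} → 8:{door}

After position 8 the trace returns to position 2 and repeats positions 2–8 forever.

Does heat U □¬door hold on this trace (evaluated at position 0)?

Walking from position 0: at position 0, □¬door has not yet held and heat fails, so heat U □¬door is false.

Does not hold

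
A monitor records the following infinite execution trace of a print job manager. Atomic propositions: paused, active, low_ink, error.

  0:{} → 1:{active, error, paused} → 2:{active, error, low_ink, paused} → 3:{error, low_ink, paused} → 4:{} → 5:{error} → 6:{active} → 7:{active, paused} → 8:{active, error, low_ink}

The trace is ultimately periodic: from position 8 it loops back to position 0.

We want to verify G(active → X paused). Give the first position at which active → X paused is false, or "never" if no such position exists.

Check active → X paused at each position in order: 0 ✓, 1 ✓, 2 ✓, 3 ✓, 4 ✓, 5 ✓, 6 ✓.
At position 7 the labels are {active, paused} and the next position 8 has {active, error, low_ink}, so active → X paused is false there. This is the first violation.

7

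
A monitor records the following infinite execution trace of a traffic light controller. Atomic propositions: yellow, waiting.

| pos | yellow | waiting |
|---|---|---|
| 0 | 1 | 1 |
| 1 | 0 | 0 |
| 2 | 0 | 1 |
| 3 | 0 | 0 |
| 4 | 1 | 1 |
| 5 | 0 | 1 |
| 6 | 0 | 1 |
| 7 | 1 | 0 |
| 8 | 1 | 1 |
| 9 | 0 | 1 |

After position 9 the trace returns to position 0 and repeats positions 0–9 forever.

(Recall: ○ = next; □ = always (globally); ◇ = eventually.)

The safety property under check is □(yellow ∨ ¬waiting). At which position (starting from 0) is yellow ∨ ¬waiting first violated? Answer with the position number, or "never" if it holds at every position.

2

Check yellow ∨ ¬waiting at each position in order: 0 ✓, 1 ✓.
At position 2 the labels are {waiting}, so yellow ∨ ¬waiting is false there. This is the first violation.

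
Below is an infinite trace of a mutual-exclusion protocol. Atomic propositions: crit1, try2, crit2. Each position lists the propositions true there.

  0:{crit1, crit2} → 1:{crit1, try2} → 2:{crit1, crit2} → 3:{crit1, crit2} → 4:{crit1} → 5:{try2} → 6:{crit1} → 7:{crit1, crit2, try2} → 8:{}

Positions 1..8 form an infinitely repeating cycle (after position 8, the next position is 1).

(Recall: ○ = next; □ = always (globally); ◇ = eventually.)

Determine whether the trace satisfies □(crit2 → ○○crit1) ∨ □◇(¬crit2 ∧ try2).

crit2 → ○○crit1 must hold at every position from 0 onward. It fails at position 3, so □(crit2 → ○○crit1) is false.
Positions where crit2 holds: 0, 2, 3, 7.
Check ○○crit1 at each: 0→ok, 2→ok, 3→fails, 7→ok.
◇(¬crit2 ∧ try2) holds at every position 0..8, and those are all positions ever visited, so □◇(¬crit2 ∧ try2) holds.
At position 0: □(crit2 → ○○crit1) is false; □◇(¬crit2 ∧ try2) is true; so □(crit2 → ○○crit1) ∨ □◇(¬crit2 ∧ try2) is true.

Holds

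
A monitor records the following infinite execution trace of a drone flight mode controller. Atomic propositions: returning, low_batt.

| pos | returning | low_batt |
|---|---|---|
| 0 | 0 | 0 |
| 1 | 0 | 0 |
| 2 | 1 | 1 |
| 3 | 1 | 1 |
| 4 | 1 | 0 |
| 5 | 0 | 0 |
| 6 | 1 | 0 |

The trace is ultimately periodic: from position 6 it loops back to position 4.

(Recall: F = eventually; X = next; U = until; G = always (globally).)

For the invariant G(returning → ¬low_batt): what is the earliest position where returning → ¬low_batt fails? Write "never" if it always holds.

Check returning → ¬low_batt at each position in order: 0 ✓, 1 ✓.
At position 2 the labels are {low_batt, returning}, so returning → ¬low_batt is false there. This is the first violation.

2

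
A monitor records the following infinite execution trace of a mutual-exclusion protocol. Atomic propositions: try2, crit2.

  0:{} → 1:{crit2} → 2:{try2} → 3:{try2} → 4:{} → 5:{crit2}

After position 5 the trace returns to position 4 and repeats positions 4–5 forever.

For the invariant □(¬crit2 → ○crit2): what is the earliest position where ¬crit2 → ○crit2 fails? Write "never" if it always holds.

2

Check ¬crit2 → ○crit2 at each position in order: 0 ✓, 1 ✓.
At position 2 the labels are {try2} and the next position 3 has {try2}, so ¬crit2 → ○crit2 is false there. This is the first violation.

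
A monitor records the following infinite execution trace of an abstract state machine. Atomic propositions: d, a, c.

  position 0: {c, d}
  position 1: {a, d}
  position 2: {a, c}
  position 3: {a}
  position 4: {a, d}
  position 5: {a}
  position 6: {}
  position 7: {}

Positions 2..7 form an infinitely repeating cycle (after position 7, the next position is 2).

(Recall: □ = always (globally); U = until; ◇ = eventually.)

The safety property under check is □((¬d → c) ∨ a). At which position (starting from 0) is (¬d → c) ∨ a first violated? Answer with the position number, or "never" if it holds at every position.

Check (¬d → c) ∨ a at each position in order: 0 ✓, 1 ✓, 2 ✓, 3 ✓, 4 ✓, 5 ✓.
At position 6 the labels are {}, so (¬d → c) ∨ a is false there. This is the first violation.

6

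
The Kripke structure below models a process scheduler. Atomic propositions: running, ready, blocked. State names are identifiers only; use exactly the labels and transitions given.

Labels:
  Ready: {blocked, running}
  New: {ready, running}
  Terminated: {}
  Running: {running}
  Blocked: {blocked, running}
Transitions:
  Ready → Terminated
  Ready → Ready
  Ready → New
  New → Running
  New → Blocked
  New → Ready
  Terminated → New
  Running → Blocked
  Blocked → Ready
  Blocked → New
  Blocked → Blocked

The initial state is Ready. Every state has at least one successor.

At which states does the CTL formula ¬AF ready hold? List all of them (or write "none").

{Ready, Running, Blocked}

States satisfying ready: {New}.
States satisfying AF ready: {New, Terminated}.
States satisfying ¬AF ready: {Ready, Running, Blocked}.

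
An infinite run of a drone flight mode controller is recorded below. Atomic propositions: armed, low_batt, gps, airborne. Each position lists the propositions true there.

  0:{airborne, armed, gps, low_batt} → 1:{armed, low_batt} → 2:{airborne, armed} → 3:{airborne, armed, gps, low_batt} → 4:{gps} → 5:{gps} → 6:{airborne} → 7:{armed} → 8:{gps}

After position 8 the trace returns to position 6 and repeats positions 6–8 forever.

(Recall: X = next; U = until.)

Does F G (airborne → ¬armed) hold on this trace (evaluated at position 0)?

Yes

G (airborne → ¬armed) holds at position 4, which is reachable from 0, so F G (airborne → ¬armed) holds.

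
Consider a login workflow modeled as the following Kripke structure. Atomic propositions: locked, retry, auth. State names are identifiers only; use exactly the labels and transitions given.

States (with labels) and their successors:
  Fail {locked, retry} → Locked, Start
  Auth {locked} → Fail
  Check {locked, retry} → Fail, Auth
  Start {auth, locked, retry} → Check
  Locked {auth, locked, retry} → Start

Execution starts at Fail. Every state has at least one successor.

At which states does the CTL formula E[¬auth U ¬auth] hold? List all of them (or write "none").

{Fail, Auth, Check}

States satisfying ¬auth: {Fail, Auth, Check}.
States satisfying E[¬auth U ¬auth]: {Fail, Auth, Check}.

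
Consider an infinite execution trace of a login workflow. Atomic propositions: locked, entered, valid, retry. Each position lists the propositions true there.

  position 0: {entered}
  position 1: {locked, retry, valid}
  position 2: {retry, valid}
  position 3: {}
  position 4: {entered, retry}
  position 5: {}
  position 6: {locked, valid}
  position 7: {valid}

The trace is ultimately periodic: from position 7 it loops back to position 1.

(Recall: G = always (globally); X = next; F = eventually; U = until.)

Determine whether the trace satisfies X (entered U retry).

The position after 0 is 1; entered U retry is true there.

Satisfied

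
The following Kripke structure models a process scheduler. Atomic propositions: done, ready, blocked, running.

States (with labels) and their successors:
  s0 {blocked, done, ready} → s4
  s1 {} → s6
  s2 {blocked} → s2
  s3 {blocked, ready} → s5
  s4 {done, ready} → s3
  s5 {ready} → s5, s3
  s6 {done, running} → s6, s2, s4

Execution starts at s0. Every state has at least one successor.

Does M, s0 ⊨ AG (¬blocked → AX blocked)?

States satisfying ¬blocked → AX blocked: {s0, s2, s3, s4}.
States satisfying AG (¬blocked → AX blocked): {s2}.
s5 is reachable from s0 and violates ¬blocked → AX blocked, so AG fails at s0.
s0 ∉ Sat(AG (¬blocked → AX blocked)).

Violated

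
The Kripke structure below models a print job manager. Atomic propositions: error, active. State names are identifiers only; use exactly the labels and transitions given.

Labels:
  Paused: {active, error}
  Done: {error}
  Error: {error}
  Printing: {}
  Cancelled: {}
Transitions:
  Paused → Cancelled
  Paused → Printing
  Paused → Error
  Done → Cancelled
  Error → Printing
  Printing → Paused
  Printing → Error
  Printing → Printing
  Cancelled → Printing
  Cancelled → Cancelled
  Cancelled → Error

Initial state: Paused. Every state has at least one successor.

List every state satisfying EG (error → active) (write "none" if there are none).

{Paused, Printing, Cancelled}

States satisfying error → active: {Paused, Printing, Cancelled}.
States satisfying EG (error → active): {Paused, Printing, Cancelled}.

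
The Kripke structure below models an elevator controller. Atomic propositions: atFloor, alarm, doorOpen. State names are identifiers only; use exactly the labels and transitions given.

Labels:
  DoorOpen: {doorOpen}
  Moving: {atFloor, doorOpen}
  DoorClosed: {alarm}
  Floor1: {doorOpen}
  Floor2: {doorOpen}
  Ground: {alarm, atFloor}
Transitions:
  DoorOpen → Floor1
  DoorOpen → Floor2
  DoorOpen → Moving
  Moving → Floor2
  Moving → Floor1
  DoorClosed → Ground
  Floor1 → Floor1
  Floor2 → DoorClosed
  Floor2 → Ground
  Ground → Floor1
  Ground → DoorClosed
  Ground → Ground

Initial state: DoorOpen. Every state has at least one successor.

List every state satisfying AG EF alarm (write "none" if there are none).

States satisfying EF alarm: {DoorOpen, Moving, DoorClosed, Floor2, Ground}.
States satisfying AG EF alarm: ∅.

none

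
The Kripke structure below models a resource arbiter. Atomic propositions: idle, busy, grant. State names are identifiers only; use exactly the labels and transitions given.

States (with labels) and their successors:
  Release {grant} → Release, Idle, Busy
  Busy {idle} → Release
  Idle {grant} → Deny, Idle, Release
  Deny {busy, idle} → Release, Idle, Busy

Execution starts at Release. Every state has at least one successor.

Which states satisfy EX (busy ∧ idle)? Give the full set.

{Idle}

States satisfying busy ∧ idle: {Deny}.
States satisfying EX (busy ∧ idle): {Idle}.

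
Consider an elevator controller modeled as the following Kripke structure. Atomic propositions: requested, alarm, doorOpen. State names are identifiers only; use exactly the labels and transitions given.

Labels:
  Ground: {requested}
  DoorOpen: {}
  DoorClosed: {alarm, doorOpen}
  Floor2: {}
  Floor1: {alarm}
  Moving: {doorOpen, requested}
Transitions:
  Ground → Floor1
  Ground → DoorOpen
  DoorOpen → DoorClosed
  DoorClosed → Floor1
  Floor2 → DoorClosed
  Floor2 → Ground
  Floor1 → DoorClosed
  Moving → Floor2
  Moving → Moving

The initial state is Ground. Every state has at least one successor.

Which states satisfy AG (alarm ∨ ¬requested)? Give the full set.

States satisfying alarm ∨ ¬requested: {DoorOpen, DoorClosed, Floor2, Floor1}.
States satisfying AG (alarm ∨ ¬requested): {DoorOpen, DoorClosed, Floor1}.

{DoorOpen, DoorClosed, Floor1}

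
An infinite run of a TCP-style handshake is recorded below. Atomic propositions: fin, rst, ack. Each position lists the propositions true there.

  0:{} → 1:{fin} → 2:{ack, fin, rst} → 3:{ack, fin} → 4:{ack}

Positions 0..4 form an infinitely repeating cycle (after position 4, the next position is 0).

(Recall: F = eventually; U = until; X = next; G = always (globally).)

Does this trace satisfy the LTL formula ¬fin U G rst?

No

Walking from position 0: at position 1, G rst has not yet held and ¬fin fails, so ¬fin U G rst is false.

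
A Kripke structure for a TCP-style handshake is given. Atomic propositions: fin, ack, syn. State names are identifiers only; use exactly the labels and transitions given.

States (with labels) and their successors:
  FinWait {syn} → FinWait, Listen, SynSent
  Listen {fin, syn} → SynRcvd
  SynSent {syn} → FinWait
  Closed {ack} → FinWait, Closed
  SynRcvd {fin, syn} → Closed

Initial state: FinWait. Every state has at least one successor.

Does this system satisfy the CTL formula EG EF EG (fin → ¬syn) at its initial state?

States satisfying EF EG (fin → ¬syn): {FinWait, Listen, SynSent, Closed, SynRcvd}.
States satisfying EG EF EG (fin → ¬syn): {FinWait, Listen, SynSent, Closed, SynRcvd}.
FinWait ∈ Sat(EG EF EG (fin → ¬syn)).

Yes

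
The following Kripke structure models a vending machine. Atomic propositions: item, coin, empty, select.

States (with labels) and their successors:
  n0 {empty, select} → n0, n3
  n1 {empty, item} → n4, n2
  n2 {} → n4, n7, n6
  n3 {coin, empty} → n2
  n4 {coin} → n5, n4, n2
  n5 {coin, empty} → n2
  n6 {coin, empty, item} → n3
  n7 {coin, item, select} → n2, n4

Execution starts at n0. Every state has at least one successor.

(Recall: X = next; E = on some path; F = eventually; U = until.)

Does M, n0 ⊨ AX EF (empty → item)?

Holds

States satisfying EF (empty → item): {n0, n1, n2, n3, n4, n5, n6, n7}.
States satisfying AX EF (empty → item): {n0, n1, n2, n3, n4, n5, n6, n7}.
n0 ∈ Sat(AX EF (empty → item)).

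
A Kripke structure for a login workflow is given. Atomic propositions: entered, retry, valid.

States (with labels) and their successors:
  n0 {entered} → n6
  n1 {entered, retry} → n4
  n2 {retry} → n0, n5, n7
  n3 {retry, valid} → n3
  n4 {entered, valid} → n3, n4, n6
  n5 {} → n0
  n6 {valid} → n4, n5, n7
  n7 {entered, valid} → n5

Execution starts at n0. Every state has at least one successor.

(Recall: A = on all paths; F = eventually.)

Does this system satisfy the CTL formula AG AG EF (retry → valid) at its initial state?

States satisfying AG EF (retry → valid): {n0, n1, n2, n3, n4, n5, n6, n7}.
States satisfying AG AG EF (retry → valid): {n0, n1, n2, n3, n4, n5, n6, n7}.
Every state reachable from n0 satisfies AG EF (retry → valid).
n0 ∈ Sat(AG AG EF (retry → valid)).

Holds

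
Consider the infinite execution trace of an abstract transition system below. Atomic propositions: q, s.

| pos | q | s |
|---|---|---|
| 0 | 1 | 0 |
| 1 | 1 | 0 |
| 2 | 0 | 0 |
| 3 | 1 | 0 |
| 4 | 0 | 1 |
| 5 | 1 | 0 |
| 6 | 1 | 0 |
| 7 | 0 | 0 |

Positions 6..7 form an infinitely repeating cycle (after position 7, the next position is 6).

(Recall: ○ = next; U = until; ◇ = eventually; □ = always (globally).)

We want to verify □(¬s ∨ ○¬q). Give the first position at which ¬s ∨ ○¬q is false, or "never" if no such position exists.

Check ¬s ∨ ○¬q at each position in order: 0 ✓, 1 ✓, 2 ✓, 3 ✓.
At position 4 the labels are {s} and the next position 5 has {q}, so ¬s ∨ ○¬q is false there. This is the first violation.

4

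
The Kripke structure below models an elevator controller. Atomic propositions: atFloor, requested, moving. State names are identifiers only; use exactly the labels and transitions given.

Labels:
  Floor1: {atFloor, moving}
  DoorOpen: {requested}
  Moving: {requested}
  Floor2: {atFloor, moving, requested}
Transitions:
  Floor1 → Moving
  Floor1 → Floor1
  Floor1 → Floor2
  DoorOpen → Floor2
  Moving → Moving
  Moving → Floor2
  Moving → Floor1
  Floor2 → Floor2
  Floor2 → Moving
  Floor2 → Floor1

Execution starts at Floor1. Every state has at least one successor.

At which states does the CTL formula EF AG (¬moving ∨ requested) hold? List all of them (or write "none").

States satisfying AG (¬moving ∨ requested): ∅.
States satisfying EF AG (¬moving ∨ requested): ∅.

none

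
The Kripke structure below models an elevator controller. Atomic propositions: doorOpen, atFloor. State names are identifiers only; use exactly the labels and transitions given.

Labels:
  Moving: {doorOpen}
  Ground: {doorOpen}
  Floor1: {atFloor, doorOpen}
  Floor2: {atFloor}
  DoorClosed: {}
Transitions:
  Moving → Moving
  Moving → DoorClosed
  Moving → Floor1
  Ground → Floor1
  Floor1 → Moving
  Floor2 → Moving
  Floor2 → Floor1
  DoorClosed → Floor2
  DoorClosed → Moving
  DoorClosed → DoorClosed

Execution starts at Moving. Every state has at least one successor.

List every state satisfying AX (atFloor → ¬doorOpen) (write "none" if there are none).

States satisfying atFloor → ¬doorOpen: {Moving, Ground, Floor2, DoorClosed}.
States satisfying AX (atFloor → ¬doorOpen): {Floor1, DoorClosed}.

{Floor1, DoorClosed}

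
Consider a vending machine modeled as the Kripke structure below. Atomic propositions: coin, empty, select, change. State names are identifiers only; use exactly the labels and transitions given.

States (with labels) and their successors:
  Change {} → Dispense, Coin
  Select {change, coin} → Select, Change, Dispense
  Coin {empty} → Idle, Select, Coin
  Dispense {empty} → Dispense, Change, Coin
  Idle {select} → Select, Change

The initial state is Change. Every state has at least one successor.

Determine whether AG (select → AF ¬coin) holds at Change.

Satisfied

States satisfying select → AF ¬coin: {Change, Select, Coin, Dispense, Idle}.
States satisfying AG (select → AF ¬coin): {Change, Select, Coin, Dispense, Idle}.
Every state reachable from Change satisfies select → AF ¬coin.
Change ∈ Sat(AG (select → AF ¬coin)).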